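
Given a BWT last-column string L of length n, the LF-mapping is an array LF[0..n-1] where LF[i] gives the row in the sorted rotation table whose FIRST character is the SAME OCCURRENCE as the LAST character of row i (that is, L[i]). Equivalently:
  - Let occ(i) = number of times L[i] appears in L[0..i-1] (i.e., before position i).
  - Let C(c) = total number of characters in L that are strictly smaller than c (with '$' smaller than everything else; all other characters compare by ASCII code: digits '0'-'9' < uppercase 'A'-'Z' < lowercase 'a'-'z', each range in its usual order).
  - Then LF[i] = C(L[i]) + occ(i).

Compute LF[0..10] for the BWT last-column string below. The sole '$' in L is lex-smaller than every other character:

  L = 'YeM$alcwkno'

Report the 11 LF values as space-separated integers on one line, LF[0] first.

Answer: 2 5 1 0 3 7 4 10 6 8 9

Derivation:
Char counts: '$':1, 'M':1, 'Y':1, 'a':1, 'c':1, 'e':1, 'k':1, 'l':1, 'n':1, 'o':1, 'w':1
C (first-col start): C('$')=0, C('M')=1, C('Y')=2, C('a')=3, C('c')=4, C('e')=5, C('k')=6, C('l')=7, C('n')=8, C('o')=9, C('w')=10
L[0]='Y': occ=0, LF[0]=C('Y')+0=2+0=2
L[1]='e': occ=0, LF[1]=C('e')+0=5+0=5
L[2]='M': occ=0, LF[2]=C('M')+0=1+0=1
L[3]='$': occ=0, LF[3]=C('$')+0=0+0=0
L[4]='a': occ=0, LF[4]=C('a')+0=3+0=3
L[5]='l': occ=0, LF[5]=C('l')+0=7+0=7
L[6]='c': occ=0, LF[6]=C('c')+0=4+0=4
L[7]='w': occ=0, LF[7]=C('w')+0=10+0=10
L[8]='k': occ=0, LF[8]=C('k')+0=6+0=6
L[9]='n': occ=0, LF[9]=C('n')+0=8+0=8
L[10]='o': occ=0, LF[10]=C('o')+0=9+0=9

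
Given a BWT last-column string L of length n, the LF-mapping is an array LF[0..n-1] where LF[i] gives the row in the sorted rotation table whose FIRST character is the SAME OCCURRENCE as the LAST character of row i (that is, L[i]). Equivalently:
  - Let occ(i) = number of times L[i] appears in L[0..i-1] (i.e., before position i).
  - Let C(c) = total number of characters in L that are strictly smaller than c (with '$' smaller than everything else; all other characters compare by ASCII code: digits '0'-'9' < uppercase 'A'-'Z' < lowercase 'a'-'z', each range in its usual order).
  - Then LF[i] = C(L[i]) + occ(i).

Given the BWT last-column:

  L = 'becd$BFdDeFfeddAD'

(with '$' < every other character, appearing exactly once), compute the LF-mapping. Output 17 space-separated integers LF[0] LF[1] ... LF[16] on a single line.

Char counts: '$':1, 'A':1, 'B':1, 'D':2, 'F':2, 'b':1, 'c':1, 'd':4, 'e':3, 'f':1
C (first-col start): C('$')=0, C('A')=1, C('B')=2, C('D')=3, C('F')=5, C('b')=7, C('c')=8, C('d')=9, C('e')=13, C('f')=16
L[0]='b': occ=0, LF[0]=C('b')+0=7+0=7
L[1]='e': occ=0, LF[1]=C('e')+0=13+0=13
L[2]='c': occ=0, LF[2]=C('c')+0=8+0=8
L[3]='d': occ=0, LF[3]=C('d')+0=9+0=9
L[4]='$': occ=0, LF[4]=C('$')+0=0+0=0
L[5]='B': occ=0, LF[5]=C('B')+0=2+0=2
L[6]='F': occ=0, LF[6]=C('F')+0=5+0=5
L[7]='d': occ=1, LF[7]=C('d')+1=9+1=10
L[8]='D': occ=0, LF[8]=C('D')+0=3+0=3
L[9]='e': occ=1, LF[9]=C('e')+1=13+1=14
L[10]='F': occ=1, LF[10]=C('F')+1=5+1=6
L[11]='f': occ=0, LF[11]=C('f')+0=16+0=16
L[12]='e': occ=2, LF[12]=C('e')+2=13+2=15
L[13]='d': occ=2, LF[13]=C('d')+2=9+2=11
L[14]='d': occ=3, LF[14]=C('d')+3=9+3=12
L[15]='A': occ=0, LF[15]=C('A')+0=1+0=1
L[16]='D': occ=1, LF[16]=C('D')+1=3+1=4

Answer: 7 13 8 9 0 2 5 10 3 14 6 16 15 11 12 1 4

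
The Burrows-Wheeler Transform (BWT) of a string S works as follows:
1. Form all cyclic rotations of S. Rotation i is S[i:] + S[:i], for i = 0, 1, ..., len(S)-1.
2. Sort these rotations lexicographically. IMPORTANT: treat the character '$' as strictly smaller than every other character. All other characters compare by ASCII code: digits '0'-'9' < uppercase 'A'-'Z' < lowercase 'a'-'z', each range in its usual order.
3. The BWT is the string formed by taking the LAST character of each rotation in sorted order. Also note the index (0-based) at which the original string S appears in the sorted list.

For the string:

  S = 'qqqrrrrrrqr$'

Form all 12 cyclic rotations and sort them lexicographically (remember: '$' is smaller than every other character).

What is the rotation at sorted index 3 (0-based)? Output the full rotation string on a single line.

All 12 rotations (rotation i = S[i:]+S[:i]):
  rot[0] = qqqrrrrrrqr$
  rot[1] = qqrrrrrrqr$q
  rot[2] = qrrrrrrqr$qq
  rot[3] = rrrrrrqr$qqq
  rot[4] = rrrrrqr$qqqr
  rot[5] = rrrrqr$qqqrr
  rot[6] = rrrqr$qqqrrr
  rot[7] = rrqr$qqqrrrr
  rot[8] = rqr$qqqrrrrr
  rot[9] = qr$qqqrrrrrr
  rot[10] = r$qqqrrrrrrq
  rot[11] = $qqqrrrrrrqr
Sorted (with $ < everything):
  sorted[0] = $qqqrrrrrrqr
  sorted[1] = qqqrrrrrrqr$
  sorted[2] = qqrrrrrrqr$q
  sorted[3] = qr$qqqrrrrrr
  sorted[4] = qrrrrrrqr$qq
  sorted[5] = r$qqqrrrrrrq
  sorted[6] = rqr$qqqrrrrr
  sorted[7] = rrqr$qqqrrrr
  sorted[8] = rrrqr$qqqrrr
  sorted[9] = rrrrqr$qqqrr
  sorted[10] = rrrrrqr$qqqr
  sorted[11] = rrrrrrqr$qqq
sorted[3] = qr$qqqrrrrrr

Answer: qr$qqqrrrrrr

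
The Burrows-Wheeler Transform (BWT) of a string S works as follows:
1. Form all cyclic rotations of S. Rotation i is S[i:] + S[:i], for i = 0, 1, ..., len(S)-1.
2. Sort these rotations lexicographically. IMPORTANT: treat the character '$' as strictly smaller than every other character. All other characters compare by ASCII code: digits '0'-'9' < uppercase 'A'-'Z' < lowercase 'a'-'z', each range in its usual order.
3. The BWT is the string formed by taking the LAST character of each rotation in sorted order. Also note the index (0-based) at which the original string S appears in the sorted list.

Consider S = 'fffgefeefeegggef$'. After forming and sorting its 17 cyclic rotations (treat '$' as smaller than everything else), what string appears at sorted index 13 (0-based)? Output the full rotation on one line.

Answer: gef$fffgefeefeegg

Derivation:
All 17 rotations (rotation i = S[i:]+S[:i]):
  rot[0] = fffgefeefeegggef$
  rot[1] = ffgefeefeegggef$f
  rot[2] = fgefeefeegggef$ff
  rot[3] = gefeefeegggef$fff
  rot[4] = efeefeegggef$fffg
  rot[5] = feefeegggef$fffge
  rot[6] = eefeegggef$fffgef
  rot[7] = efeegggef$fffgefe
  rot[8] = feegggef$fffgefee
  rot[9] = eegggef$fffgefeef
  rot[10] = egggef$fffgefeefe
  rot[11] = gggef$fffgefeefee
  rot[12] = ggef$fffgefeefeeg
  rot[13] = gef$fffgefeefeegg
  rot[14] = ef$fffgefeefeeggg
  rot[15] = f$fffgefeefeeggge
  rot[16] = $fffgefeefeegggef
Sorted (with $ < everything):
  sorted[0] = $fffgefeefeegggef
  sorted[1] = eefeegggef$fffgef
  sorted[2] = eegggef$fffgefeef
  sorted[3] = ef$fffgefeefeeggg
  sorted[4] = efeefeegggef$fffg
  sorted[5] = efeegggef$fffgefe
  sorted[6] = egggef$fffgefeefe
  sorted[7] = f$fffgefeefeeggge
  sorted[8] = feefeegggef$fffge
  sorted[9] = feegggef$fffgefee
  sorted[10] = fffgefeefeegggef$
  sorted[11] = ffgefeefeegggef$f
  sorted[12] = fgefeefeegggef$ff
  sorted[13] = gef$fffgefeefeegg
  sorted[14] = gefeefeegggef$fff
  sorted[15] = ggef$fffgefeefeeg
  sorted[16] = gggef$fffgefeefee
sorted[13] = gef$fffgefeefeegg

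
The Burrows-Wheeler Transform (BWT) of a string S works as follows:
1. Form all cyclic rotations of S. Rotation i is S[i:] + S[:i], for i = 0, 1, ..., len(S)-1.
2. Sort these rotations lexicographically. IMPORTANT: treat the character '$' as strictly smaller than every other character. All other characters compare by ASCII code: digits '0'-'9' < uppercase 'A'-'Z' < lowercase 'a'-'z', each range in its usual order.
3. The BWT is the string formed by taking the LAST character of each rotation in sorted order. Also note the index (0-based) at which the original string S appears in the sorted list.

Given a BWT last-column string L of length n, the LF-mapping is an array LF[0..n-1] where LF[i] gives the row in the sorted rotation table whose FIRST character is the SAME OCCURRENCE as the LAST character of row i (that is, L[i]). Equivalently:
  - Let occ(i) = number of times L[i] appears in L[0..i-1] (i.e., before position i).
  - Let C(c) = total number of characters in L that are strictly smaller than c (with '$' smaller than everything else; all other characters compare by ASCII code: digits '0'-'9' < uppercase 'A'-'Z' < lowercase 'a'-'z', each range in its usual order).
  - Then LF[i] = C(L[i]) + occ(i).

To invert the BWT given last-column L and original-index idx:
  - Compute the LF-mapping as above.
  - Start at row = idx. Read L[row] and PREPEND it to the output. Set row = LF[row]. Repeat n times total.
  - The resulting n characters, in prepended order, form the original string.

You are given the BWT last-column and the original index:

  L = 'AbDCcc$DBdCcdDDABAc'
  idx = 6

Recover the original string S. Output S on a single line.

Answer: CAdDCDcBDAcDcBcdbA$

Derivation:
LF mapping: 1 12 8 6 13 14 0 9 4 17 7 15 18 10 11 2 5 3 16
Walk LF starting at row 6, prepending L[row]:
  step 1: row=6, L[6]='$', prepend. Next row=LF[6]=0
  step 2: row=0, L[0]='A', prepend. Next row=LF[0]=1
  step 3: row=1, L[1]='b', prepend. Next row=LF[1]=12
  step 4: row=12, L[12]='d', prepend. Next row=LF[12]=18
  step 5: row=18, L[18]='c', prepend. Next row=LF[18]=16
  step 6: row=16, L[16]='B', prepend. Next row=LF[16]=5
  step 7: row=5, L[5]='c', prepend. Next row=LF[5]=14
  step 8: row=14, L[14]='D', prepend. Next row=LF[14]=11
  step 9: row=11, L[11]='c', prepend. Next row=LF[11]=15
  step 10: row=15, L[15]='A', prepend. Next row=LF[15]=2
  step 11: row=2, L[2]='D', prepend. Next row=LF[2]=8
  step 12: row=8, L[8]='B', prepend. Next row=LF[8]=4
  step 13: row=4, L[4]='c', prepend. Next row=LF[4]=13
  step 14: row=13, L[13]='D', prepend. Next row=LF[13]=10
  step 15: row=10, L[10]='C', prepend. Next row=LF[10]=7
  step 16: row=7, L[7]='D', prepend. Next row=LF[7]=9
  step 17: row=9, L[9]='d', prepend. Next row=LF[9]=17
  step 18: row=17, L[17]='A', prepend. Next row=LF[17]=3
  step 19: row=3, L[3]='C', prepend. Next row=LF[3]=6
Reversed output: CAdDCDcBDAcDcBcdbA$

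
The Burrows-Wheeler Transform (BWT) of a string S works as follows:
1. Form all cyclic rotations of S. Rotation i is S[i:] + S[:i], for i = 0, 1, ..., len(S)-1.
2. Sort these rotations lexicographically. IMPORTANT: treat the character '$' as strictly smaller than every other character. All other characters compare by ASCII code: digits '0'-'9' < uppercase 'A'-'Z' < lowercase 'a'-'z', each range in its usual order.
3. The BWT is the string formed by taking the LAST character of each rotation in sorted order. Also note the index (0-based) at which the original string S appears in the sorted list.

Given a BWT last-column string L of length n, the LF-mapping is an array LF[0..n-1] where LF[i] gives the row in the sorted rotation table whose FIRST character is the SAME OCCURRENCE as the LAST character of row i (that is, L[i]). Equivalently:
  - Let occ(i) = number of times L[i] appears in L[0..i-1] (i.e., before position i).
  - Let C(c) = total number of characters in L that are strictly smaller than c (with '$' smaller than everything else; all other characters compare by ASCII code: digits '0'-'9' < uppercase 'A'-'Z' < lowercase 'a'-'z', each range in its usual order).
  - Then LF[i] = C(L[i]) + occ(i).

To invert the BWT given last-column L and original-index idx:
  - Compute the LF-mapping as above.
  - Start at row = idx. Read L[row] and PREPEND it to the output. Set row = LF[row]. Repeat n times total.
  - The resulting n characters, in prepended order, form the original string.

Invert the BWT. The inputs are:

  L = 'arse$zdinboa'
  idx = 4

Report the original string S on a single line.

LF mapping: 1 9 10 5 0 11 4 6 7 3 8 2
Walk LF starting at row 4, prepending L[row]:
  step 1: row=4, L[4]='$', prepend. Next row=LF[4]=0
  step 2: row=0, L[0]='a', prepend. Next row=LF[0]=1
  step 3: row=1, L[1]='r', prepend. Next row=LF[1]=9
  step 4: row=9, L[9]='b', prepend. Next row=LF[9]=3
  step 5: row=3, L[3]='e', prepend. Next row=LF[3]=5
  step 6: row=5, L[5]='z', prepend. Next row=LF[5]=11
  step 7: row=11, L[11]='a', prepend. Next row=LF[11]=2
  step 8: row=2, L[2]='s', prepend. Next row=LF[2]=10
  step 9: row=10, L[10]='o', prepend. Next row=LF[10]=8
  step 10: row=8, L[8]='n', prepend. Next row=LF[8]=7
  step 11: row=7, L[7]='i', prepend. Next row=LF[7]=6
  step 12: row=6, L[6]='d', prepend. Next row=LF[6]=4
Reversed output: dinosazebra$

Answer: dinosazebra$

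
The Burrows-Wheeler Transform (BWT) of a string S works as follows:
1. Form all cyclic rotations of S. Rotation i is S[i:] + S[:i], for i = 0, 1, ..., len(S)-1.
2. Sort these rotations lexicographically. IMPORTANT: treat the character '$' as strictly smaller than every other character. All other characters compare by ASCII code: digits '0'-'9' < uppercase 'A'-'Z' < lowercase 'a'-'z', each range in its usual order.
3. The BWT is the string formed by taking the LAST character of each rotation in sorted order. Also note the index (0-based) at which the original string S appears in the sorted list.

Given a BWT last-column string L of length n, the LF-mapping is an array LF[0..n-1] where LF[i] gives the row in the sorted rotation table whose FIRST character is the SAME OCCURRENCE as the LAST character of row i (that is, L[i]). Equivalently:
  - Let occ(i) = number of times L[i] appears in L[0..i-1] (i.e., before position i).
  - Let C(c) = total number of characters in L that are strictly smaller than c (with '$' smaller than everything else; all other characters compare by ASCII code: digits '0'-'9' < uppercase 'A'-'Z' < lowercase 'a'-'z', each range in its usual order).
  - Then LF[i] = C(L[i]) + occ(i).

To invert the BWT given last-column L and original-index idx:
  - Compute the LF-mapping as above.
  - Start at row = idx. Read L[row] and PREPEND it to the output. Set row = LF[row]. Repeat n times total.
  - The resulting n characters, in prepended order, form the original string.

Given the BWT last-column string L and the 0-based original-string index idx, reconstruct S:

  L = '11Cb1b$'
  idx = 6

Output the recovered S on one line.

LF mapping: 1 2 4 5 3 6 0
Walk LF starting at row 6, prepending L[row]:
  step 1: row=6, L[6]='$', prepend. Next row=LF[6]=0
  step 2: row=0, L[0]='1', prepend. Next row=LF[0]=1
  step 3: row=1, L[1]='1', prepend. Next row=LF[1]=2
  step 4: row=2, L[2]='C', prepend. Next row=LF[2]=4
  step 5: row=4, L[4]='1', prepend. Next row=LF[4]=3
  step 6: row=3, L[3]='b', prepend. Next row=LF[3]=5
  step 7: row=5, L[5]='b', prepend. Next row=LF[5]=6
Reversed output: bb1C11$

Answer: bb1C11$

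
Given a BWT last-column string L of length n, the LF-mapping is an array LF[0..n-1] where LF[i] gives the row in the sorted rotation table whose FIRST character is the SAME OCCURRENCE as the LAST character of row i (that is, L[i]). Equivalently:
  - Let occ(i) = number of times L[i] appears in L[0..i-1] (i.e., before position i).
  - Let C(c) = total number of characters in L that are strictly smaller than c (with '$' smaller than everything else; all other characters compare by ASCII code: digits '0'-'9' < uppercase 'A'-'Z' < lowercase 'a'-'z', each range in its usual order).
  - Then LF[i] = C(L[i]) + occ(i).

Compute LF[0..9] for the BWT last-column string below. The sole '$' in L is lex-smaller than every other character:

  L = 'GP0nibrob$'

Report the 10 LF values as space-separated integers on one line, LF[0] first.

Answer: 2 3 1 7 6 4 9 8 5 0

Derivation:
Char counts: '$':1, '0':1, 'G':1, 'P':1, 'b':2, 'i':1, 'n':1, 'o':1, 'r':1
C (first-col start): C('$')=0, C('0')=1, C('G')=2, C('P')=3, C('b')=4, C('i')=6, C('n')=7, C('o')=8, C('r')=9
L[0]='G': occ=0, LF[0]=C('G')+0=2+0=2
L[1]='P': occ=0, LF[1]=C('P')+0=3+0=3
L[2]='0': occ=0, LF[2]=C('0')+0=1+0=1
L[3]='n': occ=0, LF[3]=C('n')+0=7+0=7
L[4]='i': occ=0, LF[4]=C('i')+0=6+0=6
L[5]='b': occ=0, LF[5]=C('b')+0=4+0=4
L[6]='r': occ=0, LF[6]=C('r')+0=9+0=9
L[7]='o': occ=0, LF[7]=C('o')+0=8+0=8
L[8]='b': occ=1, LF[8]=C('b')+1=4+1=5
L[9]='$': occ=0, LF[9]=C('$')+0=0+0=0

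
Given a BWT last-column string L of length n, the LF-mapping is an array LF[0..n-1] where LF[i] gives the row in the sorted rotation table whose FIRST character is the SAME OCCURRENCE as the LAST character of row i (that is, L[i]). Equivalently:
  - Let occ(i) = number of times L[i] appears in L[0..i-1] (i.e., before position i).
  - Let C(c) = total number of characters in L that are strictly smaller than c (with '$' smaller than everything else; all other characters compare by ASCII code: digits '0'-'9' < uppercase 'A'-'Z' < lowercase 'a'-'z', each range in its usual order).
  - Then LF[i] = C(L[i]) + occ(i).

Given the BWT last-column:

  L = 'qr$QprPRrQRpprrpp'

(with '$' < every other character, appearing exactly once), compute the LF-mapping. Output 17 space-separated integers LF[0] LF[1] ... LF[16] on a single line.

Char counts: '$':1, 'P':1, 'Q':2, 'R':2, 'p':5, 'q':1, 'r':5
C (first-col start): C('$')=0, C('P')=1, C('Q')=2, C('R')=4, C('p')=6, C('q')=11, C('r')=12
L[0]='q': occ=0, LF[0]=C('q')+0=11+0=11
L[1]='r': occ=0, LF[1]=C('r')+0=12+0=12
L[2]='$': occ=0, LF[2]=C('$')+0=0+0=0
L[3]='Q': occ=0, LF[3]=C('Q')+0=2+0=2
L[4]='p': occ=0, LF[4]=C('p')+0=6+0=6
L[5]='r': occ=1, LF[5]=C('r')+1=12+1=13
L[6]='P': occ=0, LF[6]=C('P')+0=1+0=1
L[7]='R': occ=0, LF[7]=C('R')+0=4+0=4
L[8]='r': occ=2, LF[8]=C('r')+2=12+2=14
L[9]='Q': occ=1, LF[9]=C('Q')+1=2+1=3
L[10]='R': occ=1, LF[10]=C('R')+1=4+1=5
L[11]='p': occ=1, LF[11]=C('p')+1=6+1=7
L[12]='p': occ=2, LF[12]=C('p')+2=6+2=8
L[13]='r': occ=3, LF[13]=C('r')+3=12+3=15
L[14]='r': occ=4, LF[14]=C('r')+4=12+4=16
L[15]='p': occ=3, LF[15]=C('p')+3=6+3=9
L[16]='p': occ=4, LF[16]=C('p')+4=6+4=10

Answer: 11 12 0 2 6 13 1 4 14 3 5 7 8 15 16 9 10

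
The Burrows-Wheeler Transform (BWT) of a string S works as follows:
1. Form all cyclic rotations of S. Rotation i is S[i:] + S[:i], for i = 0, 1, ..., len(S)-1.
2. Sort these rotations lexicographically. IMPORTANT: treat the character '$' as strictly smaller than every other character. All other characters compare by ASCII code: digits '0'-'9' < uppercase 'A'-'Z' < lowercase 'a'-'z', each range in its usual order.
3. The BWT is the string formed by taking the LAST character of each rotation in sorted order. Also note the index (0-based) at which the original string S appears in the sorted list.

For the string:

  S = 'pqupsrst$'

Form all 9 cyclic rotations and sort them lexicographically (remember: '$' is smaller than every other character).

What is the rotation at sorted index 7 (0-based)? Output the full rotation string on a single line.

All 9 rotations (rotation i = S[i:]+S[:i]):
  rot[0] = pqupsrst$
  rot[1] = qupsrst$p
  rot[2] = upsrst$pq
  rot[3] = psrst$pqu
  rot[4] = srst$pqup
  rot[5] = rst$pqups
  rot[6] = st$pqupsr
  rot[7] = t$pqupsrs
  rot[8] = $pqupsrst
Sorted (with $ < everything):
  sorted[0] = $pqupsrst
  sorted[1] = pqupsrst$
  sorted[2] = psrst$pqu
  sorted[3] = qupsrst$p
  sorted[4] = rst$pqups
  sorted[5] = srst$pqup
  sorted[6] = st$pqupsr
  sorted[7] = t$pqupsrs
  sorted[8] = upsrst$pq
sorted[7] = t$pqupsrs

Answer: t$pqupsrs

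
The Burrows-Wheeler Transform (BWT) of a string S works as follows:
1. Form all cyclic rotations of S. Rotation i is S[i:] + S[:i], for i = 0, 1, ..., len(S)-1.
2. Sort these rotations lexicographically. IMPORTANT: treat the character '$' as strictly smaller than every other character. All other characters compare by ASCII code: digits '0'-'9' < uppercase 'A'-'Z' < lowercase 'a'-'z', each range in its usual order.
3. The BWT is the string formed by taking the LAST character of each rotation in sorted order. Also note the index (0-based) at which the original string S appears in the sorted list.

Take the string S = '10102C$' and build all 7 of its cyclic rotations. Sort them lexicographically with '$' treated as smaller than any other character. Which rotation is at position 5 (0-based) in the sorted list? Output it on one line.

All 7 rotations (rotation i = S[i:]+S[:i]):
  rot[0] = 10102C$
  rot[1] = 0102C$1
  rot[2] = 102C$10
  rot[3] = 02C$101
  rot[4] = 2C$1010
  rot[5] = C$10102
  rot[6] = $10102C
Sorted (with $ < everything):
  sorted[0] = $10102C
  sorted[1] = 0102C$1
  sorted[2] = 02C$101
  sorted[3] = 10102C$
  sorted[4] = 102C$10
  sorted[5] = 2C$1010
  sorted[6] = C$10102
sorted[5] = 2C$1010

Answer: 2C$1010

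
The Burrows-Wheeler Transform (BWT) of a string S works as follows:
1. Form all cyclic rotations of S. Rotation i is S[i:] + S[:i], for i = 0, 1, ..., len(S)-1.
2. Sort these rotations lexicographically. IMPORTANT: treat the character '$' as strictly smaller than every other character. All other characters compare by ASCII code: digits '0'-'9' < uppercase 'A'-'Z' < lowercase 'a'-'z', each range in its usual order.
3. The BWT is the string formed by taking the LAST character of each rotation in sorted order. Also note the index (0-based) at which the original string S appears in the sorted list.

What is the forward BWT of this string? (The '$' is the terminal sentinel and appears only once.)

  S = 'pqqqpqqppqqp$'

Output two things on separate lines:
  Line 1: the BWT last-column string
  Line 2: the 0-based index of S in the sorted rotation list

Answer: pqqpq$qqqppqp
5

Derivation:
All 13 rotations (rotation i = S[i:]+S[:i]):
  rot[0] = pqqqpqqppqqp$
  rot[1] = qqqpqqppqqp$p
  rot[2] = qqpqqppqqp$pq
  rot[3] = qpqqppqqp$pqq
  rot[4] = pqqppqqp$pqqq
  rot[5] = qqppqqp$pqqqp
  rot[6] = qppqqp$pqqqpq
  rot[7] = ppqqp$pqqqpqq
  rot[8] = pqqp$pqqqpqqp
  rot[9] = qqp$pqqqpqqpp
  rot[10] = qp$pqqqpqqppq
  rot[11] = p$pqqqpqqppqq
  rot[12] = $pqqqpqqppqqp
Sorted (with $ < everything):
  sorted[0] = $pqqqpqqppqqp  (last char: 'p')
  sorted[1] = p$pqqqpqqppqq  (last char: 'q')
  sorted[2] = ppqqp$pqqqpqq  (last char: 'q')
  sorted[3] = pqqp$pqqqpqqp  (last char: 'p')
  sorted[4] = pqqppqqp$pqqq  (last char: 'q')
  sorted[5] = pqqqpqqppqqp$  (last char: '$')
  sorted[6] = qp$pqqqpqqppq  (last char: 'q')
  sorted[7] = qppqqp$pqqqpq  (last char: 'q')
  sorted[8] = qpqqppqqp$pqq  (last char: 'q')
  sorted[9] = qqp$pqqqpqqpp  (last char: 'p')
  sorted[10] = qqppqqp$pqqqp  (last char: 'p')
  sorted[11] = qqpqqppqqp$pq  (last char: 'q')
  sorted[12] = qqqpqqppqqp$p  (last char: 'p')
Last column: pqqpq$qqqppqp
Original string S is at sorted index 5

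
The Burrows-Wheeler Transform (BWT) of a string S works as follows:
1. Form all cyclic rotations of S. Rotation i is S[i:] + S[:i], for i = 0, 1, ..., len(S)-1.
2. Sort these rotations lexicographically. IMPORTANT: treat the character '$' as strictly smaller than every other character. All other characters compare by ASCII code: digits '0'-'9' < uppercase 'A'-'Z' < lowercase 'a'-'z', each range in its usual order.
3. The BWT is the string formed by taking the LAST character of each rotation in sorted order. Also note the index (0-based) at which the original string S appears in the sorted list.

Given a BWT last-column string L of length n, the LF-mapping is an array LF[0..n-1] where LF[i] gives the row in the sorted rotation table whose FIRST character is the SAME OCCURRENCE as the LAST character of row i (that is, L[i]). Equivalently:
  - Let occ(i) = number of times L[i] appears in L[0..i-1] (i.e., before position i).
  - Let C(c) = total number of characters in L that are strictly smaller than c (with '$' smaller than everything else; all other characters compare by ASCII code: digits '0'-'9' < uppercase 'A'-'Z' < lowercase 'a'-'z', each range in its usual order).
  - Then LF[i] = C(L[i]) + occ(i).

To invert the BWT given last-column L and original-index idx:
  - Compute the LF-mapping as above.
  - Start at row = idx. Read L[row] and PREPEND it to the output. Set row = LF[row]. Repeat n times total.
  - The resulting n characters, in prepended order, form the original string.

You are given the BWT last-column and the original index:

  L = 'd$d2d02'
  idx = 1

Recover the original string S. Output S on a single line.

LF mapping: 4 0 5 2 6 1 3
Walk LF starting at row 1, prepending L[row]:
  step 1: row=1, L[1]='$', prepend. Next row=LF[1]=0
  step 2: row=0, L[0]='d', prepend. Next row=LF[0]=4
  step 3: row=4, L[4]='d', prepend. Next row=LF[4]=6
  step 4: row=6, L[6]='2', prepend. Next row=LF[6]=3
  step 5: row=3, L[3]='2', prepend. Next row=LF[3]=2
  step 6: row=2, L[2]='d', prepend. Next row=LF[2]=5
  step 7: row=5, L[5]='0', prepend. Next row=LF[5]=1
Reversed output: 0d22dd$

Answer: 0d22dd$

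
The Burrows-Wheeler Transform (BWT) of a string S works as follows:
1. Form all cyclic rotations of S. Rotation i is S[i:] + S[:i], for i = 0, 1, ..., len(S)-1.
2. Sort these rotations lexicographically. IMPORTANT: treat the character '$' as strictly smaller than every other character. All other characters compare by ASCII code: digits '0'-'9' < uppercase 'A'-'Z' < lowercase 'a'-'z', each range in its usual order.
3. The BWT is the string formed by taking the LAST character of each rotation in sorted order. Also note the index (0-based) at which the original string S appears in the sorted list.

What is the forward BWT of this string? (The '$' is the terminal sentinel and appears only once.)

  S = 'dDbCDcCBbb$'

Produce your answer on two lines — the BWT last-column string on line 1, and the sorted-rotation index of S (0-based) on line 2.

All 11 rotations (rotation i = S[i:]+S[:i]):
  rot[0] = dDbCDcCBbb$
  rot[1] = DbCDcCBbb$d
  rot[2] = bCDcCBbb$dD
  rot[3] = CDcCBbb$dDb
  rot[4] = DcCBbb$dDbC
  rot[5] = cCBbb$dDbCD
  rot[6] = CBbb$dDbCDc
  rot[7] = Bbb$dDbCDcC
  rot[8] = bb$dDbCDcCB
  rot[9] = b$dDbCDcCBb
  rot[10] = $dDbCDcCBbb
Sorted (with $ < everything):
  sorted[0] = $dDbCDcCBbb  (last char: 'b')
  sorted[1] = Bbb$dDbCDcC  (last char: 'C')
  sorted[2] = CBbb$dDbCDc  (last char: 'c')
  sorted[3] = CDcCBbb$dDb  (last char: 'b')
  sorted[4] = DbCDcCBbb$d  (last char: 'd')
  sorted[5] = DcCBbb$dDbC  (last char: 'C')
  sorted[6] = b$dDbCDcCBb  (last char: 'b')
  sorted[7] = bCDcCBbb$dD  (last char: 'D')
  sorted[8] = bb$dDbCDcCB  (last char: 'B')
  sorted[9] = cCBbb$dDbCD  (last char: 'D')
  sorted[10] = dDbCDcCBbb$  (last char: '$')
Last column: bCcbdCbDBD$
Original string S is at sorted index 10

Answer: bCcbdCbDBD$
10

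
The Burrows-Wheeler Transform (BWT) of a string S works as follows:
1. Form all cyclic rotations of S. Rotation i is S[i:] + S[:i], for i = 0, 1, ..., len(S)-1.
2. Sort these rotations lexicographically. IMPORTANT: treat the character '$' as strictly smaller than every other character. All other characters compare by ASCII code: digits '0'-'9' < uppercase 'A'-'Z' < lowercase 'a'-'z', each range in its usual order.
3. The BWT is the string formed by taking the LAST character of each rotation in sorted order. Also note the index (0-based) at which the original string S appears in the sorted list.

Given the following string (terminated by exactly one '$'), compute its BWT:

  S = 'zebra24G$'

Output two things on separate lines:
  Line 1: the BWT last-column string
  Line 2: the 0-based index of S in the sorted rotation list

All 9 rotations (rotation i = S[i:]+S[:i]):
  rot[0] = zebra24G$
  rot[1] = ebra24G$z
  rot[2] = bra24G$ze
  rot[3] = ra24G$zeb
  rot[4] = a24G$zebr
  rot[5] = 24G$zebra
  rot[6] = 4G$zebra2
  rot[7] = G$zebra24
  rot[8] = $zebra24G
Sorted (with $ < everything):
  sorted[0] = $zebra24G  (last char: 'G')
  sorted[1] = 24G$zebra  (last char: 'a')
  sorted[2] = 4G$zebra2  (last char: '2')
  sorted[3] = G$zebra24  (last char: '4')
  sorted[4] = a24G$zebr  (last char: 'r')
  sorted[5] = bra24G$ze  (last char: 'e')
  sorted[6] = ebra24G$z  (last char: 'z')
  sorted[7] = ra24G$zeb  (last char: 'b')
  sorted[8] = zebra24G$  (last char: '$')
Last column: Ga24rezb$
Original string S is at sorted index 8

Answer: Ga24rezb$
8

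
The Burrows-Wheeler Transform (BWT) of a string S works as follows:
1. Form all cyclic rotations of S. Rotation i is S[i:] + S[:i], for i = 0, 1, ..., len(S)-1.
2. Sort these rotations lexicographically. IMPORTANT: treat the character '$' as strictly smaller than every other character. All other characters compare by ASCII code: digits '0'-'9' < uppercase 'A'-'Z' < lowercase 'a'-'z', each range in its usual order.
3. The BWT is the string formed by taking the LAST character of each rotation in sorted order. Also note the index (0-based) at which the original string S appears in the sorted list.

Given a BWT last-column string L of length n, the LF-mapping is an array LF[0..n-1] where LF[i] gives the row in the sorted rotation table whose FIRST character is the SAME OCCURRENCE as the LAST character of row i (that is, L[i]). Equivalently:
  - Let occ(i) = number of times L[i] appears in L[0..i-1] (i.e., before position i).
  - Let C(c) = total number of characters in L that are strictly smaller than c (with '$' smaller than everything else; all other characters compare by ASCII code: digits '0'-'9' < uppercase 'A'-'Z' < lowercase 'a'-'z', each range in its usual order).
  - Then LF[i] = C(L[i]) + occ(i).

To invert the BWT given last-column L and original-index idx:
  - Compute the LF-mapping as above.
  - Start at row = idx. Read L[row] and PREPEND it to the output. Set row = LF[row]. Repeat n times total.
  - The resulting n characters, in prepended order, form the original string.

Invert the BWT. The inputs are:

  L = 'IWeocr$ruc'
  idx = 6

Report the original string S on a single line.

Answer: occurreWI$

Derivation:
LF mapping: 1 2 5 6 3 7 0 8 9 4
Walk LF starting at row 6, prepending L[row]:
  step 1: row=6, L[6]='$', prepend. Next row=LF[6]=0
  step 2: row=0, L[0]='I', prepend. Next row=LF[0]=1
  step 3: row=1, L[1]='W', prepend. Next row=LF[1]=2
  step 4: row=2, L[2]='e', prepend. Next row=LF[2]=5
  step 5: row=5, L[5]='r', prepend. Next row=LF[5]=7
  step 6: row=7, L[7]='r', prepend. Next row=LF[7]=8
  step 7: row=8, L[8]='u', prepend. Next row=LF[8]=9
  step 8: row=9, L[9]='c', prepend. Next row=LF[9]=4
  step 9: row=4, L[4]='c', prepend. Next row=LF[4]=3
  step 10: row=3, L[3]='o', prepend. Next row=LF[3]=6
Reversed output: occurreWI$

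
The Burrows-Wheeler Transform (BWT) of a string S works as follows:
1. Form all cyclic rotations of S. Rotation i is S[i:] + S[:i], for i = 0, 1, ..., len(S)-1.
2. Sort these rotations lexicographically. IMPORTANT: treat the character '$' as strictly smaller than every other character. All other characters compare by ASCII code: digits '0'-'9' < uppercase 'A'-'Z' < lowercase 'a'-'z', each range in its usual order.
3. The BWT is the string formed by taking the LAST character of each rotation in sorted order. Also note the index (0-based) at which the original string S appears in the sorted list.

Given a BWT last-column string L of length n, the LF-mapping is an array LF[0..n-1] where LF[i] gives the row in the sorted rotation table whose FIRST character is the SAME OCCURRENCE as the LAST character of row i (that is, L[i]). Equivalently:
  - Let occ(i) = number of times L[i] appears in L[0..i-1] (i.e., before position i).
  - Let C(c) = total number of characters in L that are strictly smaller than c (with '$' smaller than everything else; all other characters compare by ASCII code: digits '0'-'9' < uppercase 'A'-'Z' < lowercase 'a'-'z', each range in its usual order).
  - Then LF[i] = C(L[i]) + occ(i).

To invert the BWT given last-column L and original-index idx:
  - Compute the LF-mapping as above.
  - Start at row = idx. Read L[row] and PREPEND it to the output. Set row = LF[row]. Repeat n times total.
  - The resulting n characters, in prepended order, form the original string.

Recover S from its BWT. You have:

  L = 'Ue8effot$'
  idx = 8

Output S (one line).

Answer: toffee8U$

Derivation:
LF mapping: 2 3 1 4 5 6 7 8 0
Walk LF starting at row 8, prepending L[row]:
  step 1: row=8, L[8]='$', prepend. Next row=LF[8]=0
  step 2: row=0, L[0]='U', prepend. Next row=LF[0]=2
  step 3: row=2, L[2]='8', prepend. Next row=LF[2]=1
  step 4: row=1, L[1]='e', prepend. Next row=LF[1]=3
  step 5: row=3, L[3]='e', prepend. Next row=LF[3]=4
  step 6: row=4, L[4]='f', prepend. Next row=LF[4]=5
  step 7: row=5, L[5]='f', prepend. Next row=LF[5]=6
  step 8: row=6, L[6]='o', prepend. Next row=LF[6]=7
  step 9: row=7, L[7]='t', prepend. Next row=LF[7]=8
Reversed output: toffee8U$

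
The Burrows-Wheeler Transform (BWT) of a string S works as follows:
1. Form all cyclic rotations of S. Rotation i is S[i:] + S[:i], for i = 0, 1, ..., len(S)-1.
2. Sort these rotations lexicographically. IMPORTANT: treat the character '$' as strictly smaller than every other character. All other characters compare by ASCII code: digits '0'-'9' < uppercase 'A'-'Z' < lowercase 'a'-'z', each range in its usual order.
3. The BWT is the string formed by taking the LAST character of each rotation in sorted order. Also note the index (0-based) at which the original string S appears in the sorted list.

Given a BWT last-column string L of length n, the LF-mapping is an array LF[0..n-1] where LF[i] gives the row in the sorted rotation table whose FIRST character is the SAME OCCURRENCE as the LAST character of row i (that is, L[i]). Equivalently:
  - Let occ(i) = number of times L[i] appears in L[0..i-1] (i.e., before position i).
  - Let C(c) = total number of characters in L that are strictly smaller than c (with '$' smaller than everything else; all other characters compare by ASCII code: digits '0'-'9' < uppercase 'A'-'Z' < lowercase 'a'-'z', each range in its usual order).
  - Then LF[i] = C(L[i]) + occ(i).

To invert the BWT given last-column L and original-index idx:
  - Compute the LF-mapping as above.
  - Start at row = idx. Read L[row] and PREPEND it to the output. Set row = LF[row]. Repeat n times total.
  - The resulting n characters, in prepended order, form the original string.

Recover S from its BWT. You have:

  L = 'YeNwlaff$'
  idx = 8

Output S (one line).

LF mapping: 2 4 1 8 7 3 5 6 0
Walk LF starting at row 8, prepending L[row]:
  step 1: row=8, L[8]='$', prepend. Next row=LF[8]=0
  step 2: row=0, L[0]='Y', prepend. Next row=LF[0]=2
  step 3: row=2, L[2]='N', prepend. Next row=LF[2]=1
  step 4: row=1, L[1]='e', prepend. Next row=LF[1]=4
  step 5: row=4, L[4]='l', prepend. Next row=LF[4]=7
  step 6: row=7, L[7]='f', prepend. Next row=LF[7]=6
  step 7: row=6, L[6]='f', prepend. Next row=LF[6]=5
  step 8: row=5, L[5]='a', prepend. Next row=LF[5]=3
  step 9: row=3, L[3]='w', prepend. Next row=LF[3]=8
Reversed output: waffleNY$

Answer: waffleNY$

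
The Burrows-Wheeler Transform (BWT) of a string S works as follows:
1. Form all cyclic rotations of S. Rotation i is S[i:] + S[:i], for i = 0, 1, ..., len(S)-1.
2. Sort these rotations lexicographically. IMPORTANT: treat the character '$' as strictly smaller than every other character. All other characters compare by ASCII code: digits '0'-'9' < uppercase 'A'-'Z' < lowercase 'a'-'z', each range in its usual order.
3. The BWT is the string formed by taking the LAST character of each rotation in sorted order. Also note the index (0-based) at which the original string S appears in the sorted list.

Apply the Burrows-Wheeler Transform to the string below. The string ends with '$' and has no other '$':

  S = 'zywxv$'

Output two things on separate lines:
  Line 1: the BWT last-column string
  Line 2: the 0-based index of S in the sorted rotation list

Answer: vxywz$
5

Derivation:
All 6 rotations (rotation i = S[i:]+S[:i]):
  rot[0] = zywxv$
  rot[1] = ywxv$z
  rot[2] = wxv$zy
  rot[3] = xv$zyw
  rot[4] = v$zywx
  rot[5] = $zywxv
Sorted (with $ < everything):
  sorted[0] = $zywxv  (last char: 'v')
  sorted[1] = v$zywx  (last char: 'x')
  sorted[2] = wxv$zy  (last char: 'y')
  sorted[3] = xv$zyw  (last char: 'w')
  sorted[4] = ywxv$z  (last char: 'z')
  sorted[5] = zywxv$  (last char: '$')
Last column: vxywz$
Original string S is at sorted index 5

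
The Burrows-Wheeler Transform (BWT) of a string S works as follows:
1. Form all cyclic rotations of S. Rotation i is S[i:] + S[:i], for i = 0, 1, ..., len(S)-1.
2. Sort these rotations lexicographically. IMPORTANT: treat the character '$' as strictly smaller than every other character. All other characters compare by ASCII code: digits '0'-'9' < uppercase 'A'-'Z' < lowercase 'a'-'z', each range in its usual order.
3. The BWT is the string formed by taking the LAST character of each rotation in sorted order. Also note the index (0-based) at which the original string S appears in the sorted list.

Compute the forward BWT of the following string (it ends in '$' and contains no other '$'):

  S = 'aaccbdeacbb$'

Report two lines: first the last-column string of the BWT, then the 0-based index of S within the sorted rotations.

Answer: b$eabccacabd
1

Derivation:
All 12 rotations (rotation i = S[i:]+S[:i]):
  rot[0] = aaccbdeacbb$
  rot[1] = accbdeacbb$a
  rot[2] = ccbdeacbb$aa
  rot[3] = cbdeacbb$aac
  rot[4] = bdeacbb$aacc
  rot[5] = deacbb$aaccb
  rot[6] = eacbb$aaccbd
  rot[7] = acbb$aaccbde
  rot[8] = cbb$aaccbdea
  rot[9] = bb$aaccbdeac
  rot[10] = b$aaccbdeacb
  rot[11] = $aaccbdeacbb
Sorted (with $ < everything):
  sorted[0] = $aaccbdeacbb  (last char: 'b')
  sorted[1] = aaccbdeacbb$  (last char: '$')
  sorted[2] = acbb$aaccbde  (last char: 'e')
  sorted[3] = accbdeacbb$a  (last char: 'a')
  sorted[4] = b$aaccbdeacb  (last char: 'b')
  sorted[5] = bb$aaccbdeac  (last char: 'c')
  sorted[6] = bdeacbb$aacc  (last char: 'c')
  sorted[7] = cbb$aaccbdea  (last char: 'a')
  sorted[8] = cbdeacbb$aac  (last char: 'c')
  sorted[9] = ccbdeacbb$aa  (last char: 'a')
  sorted[10] = deacbb$aaccb  (last char: 'b')
  sorted[11] = eacbb$aaccbd  (last char: 'd')
Last column: b$eabccacabd
Original string S is at sorted index 1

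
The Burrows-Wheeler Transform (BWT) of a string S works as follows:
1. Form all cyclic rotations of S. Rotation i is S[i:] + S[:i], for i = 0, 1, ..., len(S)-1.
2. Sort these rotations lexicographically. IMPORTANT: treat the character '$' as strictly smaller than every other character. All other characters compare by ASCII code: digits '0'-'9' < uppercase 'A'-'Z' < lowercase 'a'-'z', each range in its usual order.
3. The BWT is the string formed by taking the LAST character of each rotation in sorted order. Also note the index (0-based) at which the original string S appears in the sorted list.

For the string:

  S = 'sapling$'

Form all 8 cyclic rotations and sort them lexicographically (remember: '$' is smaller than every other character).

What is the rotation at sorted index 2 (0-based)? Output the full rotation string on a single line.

Answer: g$saplin

Derivation:
All 8 rotations (rotation i = S[i:]+S[:i]):
  rot[0] = sapling$
  rot[1] = apling$s
  rot[2] = pling$sa
  rot[3] = ling$sap
  rot[4] = ing$sapl
  rot[5] = ng$sapli
  rot[6] = g$saplin
  rot[7] = $sapling
Sorted (with $ < everything):
  sorted[0] = $sapling
  sorted[1] = apling$s
  sorted[2] = g$saplin
  sorted[3] = ing$sapl
  sorted[4] = ling$sap
  sorted[5] = ng$sapli
  sorted[6] = pling$sa
  sorted[7] = sapling$
sorted[2] = g$saplin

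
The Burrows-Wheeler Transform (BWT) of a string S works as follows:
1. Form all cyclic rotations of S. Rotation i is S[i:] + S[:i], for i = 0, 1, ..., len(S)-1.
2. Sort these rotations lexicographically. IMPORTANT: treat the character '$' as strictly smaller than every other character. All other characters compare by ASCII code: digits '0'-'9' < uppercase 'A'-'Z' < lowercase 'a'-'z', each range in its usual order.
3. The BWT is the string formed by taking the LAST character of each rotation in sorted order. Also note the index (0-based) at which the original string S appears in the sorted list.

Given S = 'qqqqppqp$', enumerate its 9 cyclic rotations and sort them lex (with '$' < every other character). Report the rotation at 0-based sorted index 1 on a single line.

Answer: p$qqqqppq

Derivation:
All 9 rotations (rotation i = S[i:]+S[:i]):
  rot[0] = qqqqppqp$
  rot[1] = qqqppqp$q
  rot[2] = qqppqp$qq
  rot[3] = qppqp$qqq
  rot[4] = ppqp$qqqq
  rot[5] = pqp$qqqqp
  rot[6] = qp$qqqqpp
  rot[7] = p$qqqqppq
  rot[8] = $qqqqppqp
Sorted (with $ < everything):
  sorted[0] = $qqqqppqp
  sorted[1] = p$qqqqppq
  sorted[2] = ppqp$qqqq
  sorted[3] = pqp$qqqqp
  sorted[4] = qp$qqqqpp
  sorted[5] = qppqp$qqq
  sorted[6] = qqppqp$qq
  sorted[7] = qqqppqp$q
  sorted[8] = qqqqppqp$
sorted[1] = p$qqqqppq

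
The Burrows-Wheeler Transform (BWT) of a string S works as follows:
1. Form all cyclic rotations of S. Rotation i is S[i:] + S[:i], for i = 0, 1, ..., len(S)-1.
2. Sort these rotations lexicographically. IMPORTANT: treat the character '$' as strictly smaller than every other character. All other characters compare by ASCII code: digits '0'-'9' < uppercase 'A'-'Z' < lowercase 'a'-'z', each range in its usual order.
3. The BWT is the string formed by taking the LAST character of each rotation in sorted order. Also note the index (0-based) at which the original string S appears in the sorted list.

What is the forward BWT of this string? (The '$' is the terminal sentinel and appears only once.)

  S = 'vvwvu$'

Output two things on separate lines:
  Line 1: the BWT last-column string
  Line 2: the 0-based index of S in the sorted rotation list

All 6 rotations (rotation i = S[i:]+S[:i]):
  rot[0] = vvwvu$
  rot[1] = vwvu$v
  rot[2] = wvu$vv
  rot[3] = vu$vvw
  rot[4] = u$vvwv
  rot[5] = $vvwvu
Sorted (with $ < everything):
  sorted[0] = $vvwvu  (last char: 'u')
  sorted[1] = u$vvwv  (last char: 'v')
  sorted[2] = vu$vvw  (last char: 'w')
  sorted[3] = vvwvu$  (last char: '$')
  sorted[4] = vwvu$v  (last char: 'v')
  sorted[5] = wvu$vv  (last char: 'v')
Last column: uvw$vv
Original string S is at sorted index 3

Answer: uvw$vv
3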